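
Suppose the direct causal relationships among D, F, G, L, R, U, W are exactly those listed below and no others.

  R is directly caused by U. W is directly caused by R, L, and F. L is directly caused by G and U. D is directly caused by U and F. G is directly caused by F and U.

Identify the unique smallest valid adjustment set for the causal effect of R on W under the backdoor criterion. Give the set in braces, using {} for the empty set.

Variables eligible for adjustment (non-descendants of R, excluding R and W): {D, F, G, L, U}.
Backdoor paths from R to W:
  P1: R <- U -> G <- F -> W
  P2: R <- U -> G -> L -> W
  P3: R <- U -> L <- G <- F -> W
  P4: R <- U -> L -> W
  P5: R <- U -> D <- F -> G -> L -> W
  P6: R <- U -> D <- F -> W
The empty set is not sufficient: P2 (R <- U -> G -> L -> W) has no collider blocking it and no conditioned non-collider, so it is open.
Try {U}:
  P1: blocked at fork node U ∈ conditioning set.
  P2: blocked at fork node U ∈ conditioning set.
  P3: blocked at fork node U ∈ conditioning set.
  P4: blocked at fork node U ∈ conditioning set.
  P5: blocked at fork node U ∈ conditioning set.
  P6: blocked at fork node U ∈ conditioning set.
{U} contains no descendant of R and blocks every backdoor path.
No other singleton works — e.g. {F} leaves P2 open — so {U} is the unique smallest valid adjustment set.

{U}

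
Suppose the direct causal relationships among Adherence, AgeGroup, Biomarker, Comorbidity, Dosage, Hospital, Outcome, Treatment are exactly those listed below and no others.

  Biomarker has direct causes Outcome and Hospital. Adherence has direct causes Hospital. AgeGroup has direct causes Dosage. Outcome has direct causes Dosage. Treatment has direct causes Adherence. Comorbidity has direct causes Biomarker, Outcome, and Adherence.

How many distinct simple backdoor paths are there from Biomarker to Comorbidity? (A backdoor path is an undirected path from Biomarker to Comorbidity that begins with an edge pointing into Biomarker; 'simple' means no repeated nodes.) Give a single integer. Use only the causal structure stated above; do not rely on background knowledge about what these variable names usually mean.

A backdoor path from Biomarker to Comorbidity is any simple undirected path whose first edge points into Biomarker (i.e. leaves Biomarker via a parent).
Parents of Biomarker: {Hospital, Outcome}.
Enumerating:
  P1: Biomarker <- Hospital -> Adherence -> Comorbidity
  P2: Biomarker <- Outcome -> Comorbidity
That exhausts the simple backdoor paths. Count: 2.

2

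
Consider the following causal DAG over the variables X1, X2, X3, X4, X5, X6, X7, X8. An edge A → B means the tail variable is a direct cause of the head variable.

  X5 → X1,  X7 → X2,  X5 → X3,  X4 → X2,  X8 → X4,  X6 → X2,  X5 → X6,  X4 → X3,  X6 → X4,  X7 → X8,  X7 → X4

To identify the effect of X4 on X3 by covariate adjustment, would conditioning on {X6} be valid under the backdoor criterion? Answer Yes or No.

Backdoor paths from X4 to X3 (paths whose first edge points into X4):
  P1: X4 <- X7 -> X2 <- X6 <- X5 -> X3
  P2: X4 <- X8 <- X7 -> X2 <- X6 <- X5 -> X3
  P3: X4 <- X6 <- X5 -> X3
Condition 1 (no descendant of X4 in the set): holds — descendants of X4 are {X2, X3}; none are in {X6}.
Condition 2 (every backdoor path blocked by {X6}):
  P1: blocked at collider X2 (neither it nor any descendant is in the conditioning set).
  P2: blocked at collider X2 (neither it nor any descendant is in the conditioning set).
  P3: blocked at chain node X6 ∈ conditioning set.
{X6} satisfies the backdoor criterion.

Yes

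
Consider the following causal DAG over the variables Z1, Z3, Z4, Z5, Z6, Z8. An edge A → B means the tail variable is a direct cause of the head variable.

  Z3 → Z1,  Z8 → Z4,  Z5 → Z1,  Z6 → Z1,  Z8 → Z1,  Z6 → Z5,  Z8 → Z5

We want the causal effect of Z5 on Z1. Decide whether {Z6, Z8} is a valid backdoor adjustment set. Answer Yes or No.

Backdoor paths from Z5 to Z1 (paths whose first edge points into Z5):
  P1: Z5 <- Z6 -> Z1
  P2: Z5 <- Z8 -> Z1
Condition 1 (no descendant of Z5 in the set): holds — descendants of Z5 are {Z1}; none are in {Z6, Z8}.
Condition 2 (every backdoor path blocked by {Z6, Z8}):
  P1: blocked at fork node Z6 ∈ conditioning set.
  P2: blocked at fork node Z8 ∈ conditioning set.
{Z6, Z8} satisfies the backdoor criterion.

Yes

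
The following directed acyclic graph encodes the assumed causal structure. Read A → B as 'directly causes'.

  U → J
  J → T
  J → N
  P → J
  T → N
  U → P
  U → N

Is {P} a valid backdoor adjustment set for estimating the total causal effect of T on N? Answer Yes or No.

No

Backdoor paths from T to N (paths whose first edge points into T):
  P1: T <- J <- U -> N
  P2: T <- J <- P <- U -> N
  P3: T <- J -> N
Condition 1 (no descendant of T in the set): holds — descendants of T are {N}; none are in {P}.
Condition 2 (every backdoor path blocked by {P}):
  P1: open — no interior node is in the conditioning set.
  P2: blocked at chain node P ∈ conditioning set.
  P3: open — no interior node is in the conditioning set.
{P} does not satisfy the backdoor criterion.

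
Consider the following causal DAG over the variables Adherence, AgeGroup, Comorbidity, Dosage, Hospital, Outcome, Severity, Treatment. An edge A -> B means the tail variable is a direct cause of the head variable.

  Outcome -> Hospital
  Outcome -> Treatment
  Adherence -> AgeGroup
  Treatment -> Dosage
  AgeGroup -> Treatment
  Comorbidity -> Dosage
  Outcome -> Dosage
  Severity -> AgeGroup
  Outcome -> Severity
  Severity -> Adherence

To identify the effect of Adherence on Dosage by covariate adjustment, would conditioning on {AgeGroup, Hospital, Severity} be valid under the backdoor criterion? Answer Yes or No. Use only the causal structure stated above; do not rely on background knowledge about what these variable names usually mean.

Backdoor paths from Adherence to Dosage (paths whose first edge points into Adherence):
  P1: Adherence <- Severity <- Outcome -> Treatment -> Dosage
  P2: Adherence <- Severity <- Outcome -> Dosage
  P3: Adherence <- Severity -> AgeGroup -> Treatment <- Outcome -> Dosage
  P4: Adherence <- Severity -> AgeGroup -> Treatment -> Dosage
Condition 1 (no descendant of Adherence in the set): FAILS — AgeGroup is a descendant of Adherence.
Condition 2 (every backdoor path blocked by {AgeGroup, Hospital, Severity}):
  P1: blocked at chain node Severity ∈ conditioning set.
  P2: blocked at chain node Severity ∈ conditioning set.
  P3: blocked at fork node Severity ∈ conditioning set.
  P4: blocked at fork node Severity ∈ conditioning set.
{AgeGroup, Hospital, Severity} does not satisfy the backdoor criterion.

No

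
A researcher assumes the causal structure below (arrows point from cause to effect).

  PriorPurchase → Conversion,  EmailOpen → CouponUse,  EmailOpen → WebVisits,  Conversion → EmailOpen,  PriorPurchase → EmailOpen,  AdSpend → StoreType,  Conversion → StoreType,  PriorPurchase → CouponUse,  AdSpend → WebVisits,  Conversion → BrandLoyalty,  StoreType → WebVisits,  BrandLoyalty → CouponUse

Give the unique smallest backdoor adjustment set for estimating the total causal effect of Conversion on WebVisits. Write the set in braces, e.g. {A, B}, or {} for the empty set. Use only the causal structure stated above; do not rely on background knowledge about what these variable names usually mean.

Variables eligible for adjustment (non-descendants of Conversion, excluding Conversion and WebVisits): {AdSpend, PriorPurchase}.
Backdoor paths from Conversion to WebVisits:
  P1: Conversion <- PriorPurchase -> EmailOpen -> WebVisits
  P2: Conversion <- PriorPurchase -> CouponUse <- EmailOpen -> WebVisits
The empty set is not sufficient: P1 (Conversion <- PriorPurchase -> EmailOpen -> WebVisits) has no collider blocking it and no conditioned non-collider, so it is open.
Try {PriorPurchase}:
  P1: blocked at fork node PriorPurchase ∈ conditioning set.
  P2: blocked at fork node PriorPurchase ∈ conditioning set.
{PriorPurchase} contains no descendant of Conversion and blocks every backdoor path.
No other singleton works — e.g. {AdSpend} leaves P1 open — so {PriorPurchase} is the unique smallest valid adjustment set.

{PriorPurchase}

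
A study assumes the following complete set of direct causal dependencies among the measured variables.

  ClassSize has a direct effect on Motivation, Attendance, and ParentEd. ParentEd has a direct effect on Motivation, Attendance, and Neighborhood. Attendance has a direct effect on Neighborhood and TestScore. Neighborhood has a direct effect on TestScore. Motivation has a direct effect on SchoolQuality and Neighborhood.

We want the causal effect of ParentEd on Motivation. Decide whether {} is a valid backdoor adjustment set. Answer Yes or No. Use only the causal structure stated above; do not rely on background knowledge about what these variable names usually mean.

No

Backdoor paths from ParentEd to Motivation (paths whose first edge points into ParentEd):
  P1: ParentEd <- ClassSize -> Motivation
  P2: ParentEd <- ClassSize -> Attendance -> Neighborhood <- Motivation
  P3: ParentEd <- ClassSize -> Attendance -> TestScore <- Neighborhood <- Motivation
Condition 1 (no descendant of ParentEd in the set): holds — descendants of ParentEd are {Attendance, Motivation, Neighborhood, SchoolQuality, TestScore}; none are in {}.
Condition 2 (every backdoor path blocked by {}):
  P1: open — no interior node is in the conditioning set.
  P2: blocked at collider Neighborhood (neither it nor any descendant is in the conditioning set).
  P3: blocked at collider TestScore (neither it nor any descendant is in the conditioning set).
{} does not satisfy the backdoor criterion.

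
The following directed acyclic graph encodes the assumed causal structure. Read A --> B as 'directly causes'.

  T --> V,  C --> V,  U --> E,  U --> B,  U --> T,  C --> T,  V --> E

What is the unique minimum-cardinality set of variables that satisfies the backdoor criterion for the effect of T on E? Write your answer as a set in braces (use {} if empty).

Variables eligible for adjustment (non-descendants of T, excluding T and E): {B, C, U}.
Backdoor paths from T to E:
  P1: T <- C -> V -> E
  P2: T <- U -> E
The empty set is not sufficient: P1 (T <- C -> V -> E) has no collider blocking it and no conditioned non-collider, so it is open.
Try {C, U}:
  P1: blocked at fork node C ∈ conditioning set.
  P2: blocked at fork node U ∈ conditioning set.
{C, U} contains no descendant of T and blocks every backdoor path.
Every element of {C, U} is needed (dropping C leaves P1 open; dropping U leaves P2 open), so no proper subset is valid.
Among all size-2 subsets of the eligible variables, only {C, U} blocks every backdoor path, so it is the unique smallest valid adjustment set.

{C, U}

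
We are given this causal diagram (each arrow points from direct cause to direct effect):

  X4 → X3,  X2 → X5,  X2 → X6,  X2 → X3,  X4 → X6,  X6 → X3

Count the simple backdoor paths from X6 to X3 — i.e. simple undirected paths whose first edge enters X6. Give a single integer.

2

A backdoor path from X6 to X3 is any simple undirected path whose first edge points into X6 (i.e. leaves X6 via a parent).
Parents of X6: {X2, X4}.
Enumerating:
  P1: X6 <- X4 -> X3
  P2: X6 <- X2 -> X3
That exhausts the simple backdoor paths. Count: 2.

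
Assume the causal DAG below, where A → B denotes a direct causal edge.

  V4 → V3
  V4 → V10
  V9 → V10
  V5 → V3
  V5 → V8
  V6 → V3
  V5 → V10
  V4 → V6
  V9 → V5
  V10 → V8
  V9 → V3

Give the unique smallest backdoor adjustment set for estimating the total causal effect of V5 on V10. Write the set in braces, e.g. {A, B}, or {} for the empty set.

{V9}

Variables eligible for adjustment (non-descendants of V5, excluding V5 and V10): {V4, V6, V9}.
Backdoor paths from V5 to V10:
  P1: V5 <- V9 -> V10
  P2: V5 <- V9 -> V3 <- V4 -> V10
  P3: V5 <- V9 -> V3 <- V6 <- V4 -> V10
The empty set is not sufficient: P1 (V5 <- V9 -> V10) has no collider blocking it and no conditioned non-collider, so it is open.
Try {V9}:
  P1: blocked at fork node V9 ∈ conditioning set.
  P2: blocked at fork node V9 ∈ conditioning set.
  P3: blocked at fork node V9 ∈ conditioning set.
{V9} contains no descendant of V5 and blocks every backdoor path.
No other singleton works — e.g. {V4} leaves P1 open — so {V9} is the unique smallest valid adjustment set.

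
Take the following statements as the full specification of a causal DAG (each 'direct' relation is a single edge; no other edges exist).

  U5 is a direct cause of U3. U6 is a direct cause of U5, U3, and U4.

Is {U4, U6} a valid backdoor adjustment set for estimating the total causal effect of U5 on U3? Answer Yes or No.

Backdoor paths from U5 to U3 (paths whose first edge points into U5):
  P1: U5 <- U6 -> U3
Condition 1 (no descendant of U5 in the set): holds — descendants of U5 are {U3}; none are in {U4, U6}.
Condition 2 (every backdoor path blocked by {U4, U6}):
  P1: blocked at fork node U6 ∈ conditioning set.
{U4, U6} satisfies the backdoor criterion.

Yes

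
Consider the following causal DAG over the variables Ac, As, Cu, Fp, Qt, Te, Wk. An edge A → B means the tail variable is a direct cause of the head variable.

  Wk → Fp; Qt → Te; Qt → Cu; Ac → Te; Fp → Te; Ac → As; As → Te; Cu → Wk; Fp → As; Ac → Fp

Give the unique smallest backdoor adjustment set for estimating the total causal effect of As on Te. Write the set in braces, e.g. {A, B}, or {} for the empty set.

Variables eligible for adjustment (non-descendants of As, excluding As and Te): {Ac, Cu, Fp, Qt, Wk}.
Backdoor paths from As to Te:
  P1: As <- Ac -> Fp <- Wk <- Cu <- Qt -> Te
  P2: As <- Ac -> Fp -> Te
  P3: As <- Ac -> Te
  P4: As <- Fp <- Ac -> Te
  P5: As <- Fp <- Wk <- Cu <- Qt -> Te
  P6: As <- Fp -> Te
The empty set is not sufficient: P2 (As <- Ac -> Fp -> Te) has no collider blocking it and no conditioned non-collider, so it is open.
Try {Ac, Fp}:
  P1: blocked at fork node Ac ∈ conditioning set.
  P2: blocked at fork node Ac ∈ conditioning set.
  P3: blocked at fork node Ac ∈ conditioning set.
  P4: blocked at chain node Fp ∈ conditioning set.
  P5: blocked at chain node Fp ∈ conditioning set.
  P6: blocked at fork node Fp ∈ conditioning set.
{Ac, Fp} contains no descendant of As and blocks every backdoor path.
Every element of {Ac, Fp} is needed (dropping Ac leaves P1 open; dropping Fp leaves P5 open), so no proper subset is valid.
Among all size-2 subsets of the eligible variables, only {Ac, Fp} blocks every backdoor path, so it is the unique smallest valid adjustment set.

{Ac, Fp}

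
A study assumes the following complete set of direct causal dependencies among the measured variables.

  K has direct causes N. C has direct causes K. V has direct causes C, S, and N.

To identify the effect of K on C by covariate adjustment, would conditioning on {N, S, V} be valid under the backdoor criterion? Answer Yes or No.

Backdoor paths from K to C (paths whose first edge points into K):
  P1: K <- N -> V <- C
Condition 1 (no descendant of K in the set): FAILS — V is a descendant of K.
Condition 2 (every backdoor path blocked by {N, S, V}):
  P1: blocked at fork node N ∈ conditioning set.
{N, S, V} does not satisfy the backdoor criterion.

No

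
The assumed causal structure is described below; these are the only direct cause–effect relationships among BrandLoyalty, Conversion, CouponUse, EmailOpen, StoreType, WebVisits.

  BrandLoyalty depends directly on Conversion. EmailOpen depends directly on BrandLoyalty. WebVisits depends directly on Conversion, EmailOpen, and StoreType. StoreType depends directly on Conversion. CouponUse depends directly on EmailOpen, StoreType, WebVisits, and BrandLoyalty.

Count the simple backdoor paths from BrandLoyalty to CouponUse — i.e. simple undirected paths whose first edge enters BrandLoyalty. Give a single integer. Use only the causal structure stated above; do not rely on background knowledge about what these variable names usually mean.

A backdoor path from BrandLoyalty to CouponUse is any simple undirected path whose first edge points into BrandLoyalty (i.e. leaves BrandLoyalty via a parent).
Parents of BrandLoyalty: {Conversion}.
Enumerating:
  P1: BrandLoyalty <- Conversion -> StoreType -> WebVisits <- EmailOpen -> CouponUse
  P2: BrandLoyalty <- Conversion -> StoreType -> WebVisits -> CouponUse
  P3: BrandLoyalty <- Conversion -> StoreType -> CouponUse
  P4: BrandLoyalty <- Conversion -> WebVisits <- EmailOpen -> CouponUse
  P5: BrandLoyalty <- Conversion -> WebVisits <- StoreType -> CouponUse
  P6: BrandLoyalty <- Conversion -> WebVisits -> CouponUse
That exhausts the simple backdoor paths. Count: 6.

6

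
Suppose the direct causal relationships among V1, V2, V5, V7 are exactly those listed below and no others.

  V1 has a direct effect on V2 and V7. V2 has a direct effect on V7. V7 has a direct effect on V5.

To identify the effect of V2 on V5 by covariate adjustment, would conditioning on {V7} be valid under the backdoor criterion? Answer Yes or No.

Backdoor paths from V2 to V5 (paths whose first edge points into V2):
  P1: V2 <- V1 -> V7 -> V5
Condition 1 (no descendant of V2 in the set): FAILS — V7 is a descendant of V2.
Condition 2 (every backdoor path blocked by {V7}):
  P1: blocked at chain node V7 ∈ conditioning set.
{V7} does not satisfy the backdoor criterion.

No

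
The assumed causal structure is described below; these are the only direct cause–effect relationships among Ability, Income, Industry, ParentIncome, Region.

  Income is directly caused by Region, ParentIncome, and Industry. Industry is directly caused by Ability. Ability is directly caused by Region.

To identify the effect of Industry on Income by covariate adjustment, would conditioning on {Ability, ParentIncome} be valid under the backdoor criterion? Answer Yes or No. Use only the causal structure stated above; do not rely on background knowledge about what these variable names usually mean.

Yes

Backdoor paths from Industry to Income (paths whose first edge points into Industry):
  P1: Industry <- Ability <- Region -> Income
Condition 1 (no descendant of Industry in the set): holds — descendants of Industry are {Income}; none are in {Ability, ParentIncome}.
Condition 2 (every backdoor path blocked by {Ability, ParentIncome}):
  P1: blocked at chain node Ability ∈ conditioning set.
{Ability, ParentIncome} satisfies the backdoor criterion.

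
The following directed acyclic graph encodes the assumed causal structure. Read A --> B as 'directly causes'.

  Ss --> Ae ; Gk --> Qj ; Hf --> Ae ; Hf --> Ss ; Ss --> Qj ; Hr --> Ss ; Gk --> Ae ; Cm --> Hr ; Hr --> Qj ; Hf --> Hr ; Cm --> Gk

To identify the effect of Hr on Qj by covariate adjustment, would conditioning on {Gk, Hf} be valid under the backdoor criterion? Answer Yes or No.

Yes

Backdoor paths from Hr to Qj (paths whose first edge points into Hr):
  P1: Hr <- Hf -> Ss -> Qj
  P2: Hr <- Hf -> Ss -> Ae <- Gk -> Qj
  P3: Hr <- Hf -> Ae <- Ss -> Qj
  P4: Hr <- Hf -> Ae <- Gk -> Qj
  P5: Hr <- Cm -> Gk -> Qj
  P6: Hr <- Cm -> Gk -> Ae <- Hf -> Ss -> Qj
  P7: Hr <- Cm -> Gk -> Ae <- Ss -> Qj
Condition 1 (no descendant of Hr in the set): holds — descendants of Hr are {Ae, Qj, Ss}; none are in {Gk, Hf}.
Condition 2 (every backdoor path blocked by {Gk, Hf}):
  P1: blocked at fork node Hf ∈ conditioning set.
  P2: blocked at fork node Hf ∈ conditioning set.
  P3: blocked at fork node Hf ∈ conditioning set.
  P4: blocked at fork node Hf ∈ conditioning set.
  P5: blocked at chain node Gk ∈ conditioning set.
  P6: blocked at chain node Gk ∈ conditioning set.
  P7: blocked at chain node Gk ∈ conditioning set.
{Gk, Hf} satisfies the backdoor criterion.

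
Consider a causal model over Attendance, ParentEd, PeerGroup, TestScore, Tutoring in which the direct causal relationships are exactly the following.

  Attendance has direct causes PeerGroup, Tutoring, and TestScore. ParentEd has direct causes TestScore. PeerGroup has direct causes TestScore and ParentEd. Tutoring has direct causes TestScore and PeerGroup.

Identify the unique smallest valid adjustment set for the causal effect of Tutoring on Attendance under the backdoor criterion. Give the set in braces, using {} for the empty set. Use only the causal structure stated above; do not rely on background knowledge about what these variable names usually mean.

{PeerGroup, TestScore}

Variables eligible for adjustment (non-descendants of Tutoring, excluding Tutoring and Attendance): {ParentEd, PeerGroup, TestScore}.
Backdoor paths from Tutoring to Attendance:
  P1: Tutoring <- TestScore -> ParentEd -> PeerGroup -> Attendance
  P2: Tutoring <- TestScore -> PeerGroup -> Attendance
  P3: Tutoring <- TestScore -> Attendance
  P4: Tutoring <- PeerGroup <- TestScore -> Attendance
  P5: Tutoring <- PeerGroup <- ParentEd <- TestScore -> Attendance
  P6: Tutoring <- PeerGroup -> Attendance
The empty set is not sufficient: P1 (Tutoring <- TestScore -> ParentEd -> PeerGroup -> Attendance) has no collider blocking it and no conditioned non-collider, so it is open.
Try {PeerGroup, TestScore}:
  P1: blocked at fork node TestScore ∈ conditioning set.
  P2: blocked at fork node TestScore ∈ conditioning set.
  P3: blocked at fork node TestScore ∈ conditioning set.
  P4: blocked at chain node PeerGroup ∈ conditioning set.
  P5: blocked at chain node PeerGroup ∈ conditioning set.
  P6: blocked at fork node PeerGroup ∈ conditioning set.
{PeerGroup, TestScore} contains no descendant of Tutoring and blocks every backdoor path.
Every element of {PeerGroup, TestScore} is needed (dropping PeerGroup leaves P6 open; dropping TestScore leaves P3 open), so no proper subset is valid.
Among all size-2 subsets of the eligible variables, only {PeerGroup, TestScore} blocks every backdoor path, so it is the unique smallest valid adjustment set.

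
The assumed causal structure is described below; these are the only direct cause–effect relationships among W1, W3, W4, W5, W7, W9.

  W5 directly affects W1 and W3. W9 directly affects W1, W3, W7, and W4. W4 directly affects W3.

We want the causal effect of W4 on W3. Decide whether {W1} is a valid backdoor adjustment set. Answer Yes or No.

Backdoor paths from W4 to W3 (paths whose first edge points into W4):
  P1: W4 <- W9 -> W1 <- W5 -> W3
  P2: W4 <- W9 -> W3
Condition 1 (no descendant of W4 in the set): holds — descendants of W4 are {W3}; none are in {W1}.
Condition 2 (every backdoor path blocked by {W1}):
  P1: open — collider(s) W1 are conditioned on (or have a conditioned descendant) and no non-collider on the path is in the set.
  P2: open — no interior node is in the conditioning set.
{W1} does not satisfy the backdoor criterion.

No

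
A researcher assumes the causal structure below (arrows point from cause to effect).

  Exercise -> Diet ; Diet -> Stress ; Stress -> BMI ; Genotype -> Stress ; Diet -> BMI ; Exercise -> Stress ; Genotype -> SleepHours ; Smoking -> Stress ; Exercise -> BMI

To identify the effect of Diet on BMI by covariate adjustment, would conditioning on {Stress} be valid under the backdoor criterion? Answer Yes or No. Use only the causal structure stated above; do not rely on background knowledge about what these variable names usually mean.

No

Backdoor paths from Diet to BMI (paths whose first edge points into Diet):
  P1: Diet <- Exercise -> Stress -> BMI
  P2: Diet <- Exercise -> BMI
Condition 1 (no descendant of Diet in the set): FAILS — Stress is a descendant of Diet.
Condition 2 (every backdoor path blocked by {Stress}):
  P1: blocked at chain node Stress ∈ conditioning set.
  P2: open — no interior node is in the conditioning set.
{Stress} does not satisfy the backdoor criterion.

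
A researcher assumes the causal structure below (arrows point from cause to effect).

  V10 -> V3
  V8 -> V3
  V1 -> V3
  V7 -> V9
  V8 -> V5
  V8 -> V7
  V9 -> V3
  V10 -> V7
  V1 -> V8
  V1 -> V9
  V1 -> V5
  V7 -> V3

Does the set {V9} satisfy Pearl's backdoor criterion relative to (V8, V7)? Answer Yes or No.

Backdoor paths from V8 to V7 (paths whose first edge points into V8):
  P1: V8 <- V1 -> V9 <- V7
  P2: V8 <- V1 -> V9 -> V3 <- V10 -> V7
  P3: V8 <- V1 -> V9 -> V3 <- V7
  P4: V8 <- V1 -> V3 <- V10 -> V7
  P5: V8 <- V1 -> V3 <- V7
  P6: V8 <- V1 -> V3 <- V9 <- V7
Condition 1 (no descendant of V8 in the set): FAILS — V9 is a descendant of V8.
Condition 2 (every backdoor path blocked by {V9}):
  P1: open — collider(s) V9 are conditioned on (or have a conditioned descendant) and no non-collider on the path is in the set.
  P2: blocked at chain node V9 ∈ conditioning set.
  P3: blocked at chain node V9 ∈ conditioning set.
  P4: blocked at collider V3 (neither it nor any descendant is in the conditioning set).
  P5: blocked at collider V3 (neither it nor any descendant is in the conditioning set).
  P6: blocked at collider V3 (neither it nor any descendant is in the conditioning set).
{V9} does not satisfy the backdoor criterion.

No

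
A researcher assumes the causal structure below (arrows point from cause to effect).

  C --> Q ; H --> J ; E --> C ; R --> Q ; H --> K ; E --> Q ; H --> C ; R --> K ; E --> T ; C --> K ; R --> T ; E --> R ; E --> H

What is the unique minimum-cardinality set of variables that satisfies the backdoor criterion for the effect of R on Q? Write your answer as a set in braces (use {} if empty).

Variables eligible for adjustment (non-descendants of R, excluding R and Q): {C, E, H, J}.
Backdoor paths from R to Q:
  P1: R <- E -> H -> C -> Q
  P2: R <- E -> H -> K <- C -> Q
  P3: R <- E -> C -> Q
  P4: R <- E -> Q
The empty set is not sufficient: P1 (R <- E -> H -> C -> Q) has no collider blocking it and no conditioned non-collider, so it is open.
Try {E}:
  P1: blocked at fork node E ∈ conditioning set.
  P2: blocked at fork node E ∈ conditioning set.
  P3: blocked at fork node E ∈ conditioning set.
  P4: blocked at fork node E ∈ conditioning set.
{E} contains no descendant of R and blocks every backdoor path.
No other singleton works — e.g. {H} leaves P3 open — so {E} is the unique smallest valid adjustment set.

{E}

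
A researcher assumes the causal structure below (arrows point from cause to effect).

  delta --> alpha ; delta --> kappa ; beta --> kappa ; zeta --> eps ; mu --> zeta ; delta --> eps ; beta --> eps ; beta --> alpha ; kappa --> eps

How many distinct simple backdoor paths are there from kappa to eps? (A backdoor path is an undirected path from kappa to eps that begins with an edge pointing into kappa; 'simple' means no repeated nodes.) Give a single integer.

4

A backdoor path from kappa to eps is any simple undirected path whose first edge points into kappa (i.e. leaves kappa via a parent).
Parents of kappa: {beta, delta}.
Enumerating:
  P1: kappa <- delta -> eps
  P2: kappa <- delta -> alpha <- beta -> eps
  P3: kappa <- beta -> eps
  P4: kappa <- beta -> alpha <- delta -> eps
That exhausts the simple backdoor paths. Count: 4.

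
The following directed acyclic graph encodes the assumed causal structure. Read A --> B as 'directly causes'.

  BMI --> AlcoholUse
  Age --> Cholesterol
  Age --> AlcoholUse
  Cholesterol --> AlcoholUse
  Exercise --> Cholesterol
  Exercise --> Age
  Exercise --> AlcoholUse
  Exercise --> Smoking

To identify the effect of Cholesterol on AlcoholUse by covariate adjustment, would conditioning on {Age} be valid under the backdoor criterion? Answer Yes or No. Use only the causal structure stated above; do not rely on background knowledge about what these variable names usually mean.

Backdoor paths from Cholesterol to AlcoholUse (paths whose first edge points into Cholesterol):
  P1: Cholesterol <- Exercise -> Age -> AlcoholUse
  P2: Cholesterol <- Exercise -> AlcoholUse
  P3: Cholesterol <- Age <- Exercise -> AlcoholUse
  P4: Cholesterol <- Age -> AlcoholUse
Condition 1 (no descendant of Cholesterol in the set): holds — descendants of Cholesterol are {AlcoholUse}; none are in {Age}.
Condition 2 (every backdoor path blocked by {Age}):
  P1: blocked at chain node Age ∈ conditioning set.
  P2: open — no interior node is in the conditioning set.
  P3: blocked at chain node Age ∈ conditioning set.
  P4: blocked at fork node Age ∈ conditioning set.
{Age} does not satisfy the backdoor criterion.

No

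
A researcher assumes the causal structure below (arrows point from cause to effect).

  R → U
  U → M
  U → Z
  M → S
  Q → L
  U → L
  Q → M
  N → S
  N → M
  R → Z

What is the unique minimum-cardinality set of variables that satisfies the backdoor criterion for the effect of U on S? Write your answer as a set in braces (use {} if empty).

Variables eligible for adjustment (non-descendants of U, excluding U and S): {N, Q, R}.
Backdoor paths from U to S:
  (none)
With no backdoor paths the empty set already satisfies the criterion, and it is trivially minimal.

{}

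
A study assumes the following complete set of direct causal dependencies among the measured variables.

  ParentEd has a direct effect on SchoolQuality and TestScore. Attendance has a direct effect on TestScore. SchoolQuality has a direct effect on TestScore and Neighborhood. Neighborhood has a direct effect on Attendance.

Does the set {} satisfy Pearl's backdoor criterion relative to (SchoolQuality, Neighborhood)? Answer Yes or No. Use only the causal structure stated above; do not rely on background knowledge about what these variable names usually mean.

Backdoor paths from SchoolQuality to Neighborhood (paths whose first edge points into SchoolQuality):
  P1: SchoolQuality <- ParentEd -> TestScore <- Attendance <- Neighborhood
Condition 1 (no descendant of SchoolQuality in the set): holds — descendants of SchoolQuality are {Attendance, Neighborhood, TestScore}; none are in {}.
Condition 2 (every backdoor path blocked by {}):
  P1: blocked at collider TestScore (neither it nor any descendant is in the conditioning set).
{} satisfies the backdoor criterion.

Yes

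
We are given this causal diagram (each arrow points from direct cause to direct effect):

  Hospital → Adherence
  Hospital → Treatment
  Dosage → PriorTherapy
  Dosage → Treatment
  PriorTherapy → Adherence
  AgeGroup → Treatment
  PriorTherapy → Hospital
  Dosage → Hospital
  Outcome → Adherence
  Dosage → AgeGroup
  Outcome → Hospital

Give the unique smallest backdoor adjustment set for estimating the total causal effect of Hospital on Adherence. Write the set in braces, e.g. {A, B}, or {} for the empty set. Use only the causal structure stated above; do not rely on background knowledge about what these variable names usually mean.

Variables eligible for adjustment (non-descendants of Hospital, excluding Hospital and Adherence): {AgeGroup, Dosage, Outcome, PriorTherapy}.
Backdoor paths from Hospital to Adherence:
  P1: Hospital <- Outcome -> Adherence
  P2: Hospital <- Dosage -> PriorTherapy -> Adherence
  P3: Hospital <- PriorTherapy -> Adherence
The empty set is not sufficient: P1 (Hospital <- Outcome -> Adherence) has no collider blocking it and no conditioned non-collider, so it is open.
Try {Outcome, PriorTherapy}:
  P1: blocked at fork node Outcome ∈ conditioning set.
  P2: blocked at chain node PriorTherapy ∈ conditioning set.
  P3: blocked at fork node PriorTherapy ∈ conditioning set.
{Outcome, PriorTherapy} contains no descendant of Hospital and blocks every backdoor path.
Every element of {Outcome, PriorTherapy} is needed (dropping Outcome leaves P1 open; dropping PriorTherapy leaves P2 open), so no proper subset is valid.
Among all size-2 subsets of the eligible variables, only {Outcome, PriorTherapy} blocks every backdoor path, so it is the unique smallest valid adjustment set.

{Outcome, PriorTherapy}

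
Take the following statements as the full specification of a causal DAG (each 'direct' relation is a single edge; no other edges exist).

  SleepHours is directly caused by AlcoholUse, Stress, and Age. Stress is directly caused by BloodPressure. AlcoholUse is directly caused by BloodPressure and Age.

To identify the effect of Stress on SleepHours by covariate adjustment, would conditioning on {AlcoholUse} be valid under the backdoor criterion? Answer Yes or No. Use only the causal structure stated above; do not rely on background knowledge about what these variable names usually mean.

Backdoor paths from Stress to SleepHours (paths whose first edge points into Stress):
  P1: Stress <- BloodPressure -> AlcoholUse <- Age -> SleepHours
  P2: Stress <- BloodPressure -> AlcoholUse -> SleepHours
Condition 1 (no descendant of Stress in the set): holds — descendants of Stress are {SleepHours}; none are in {AlcoholUse}.
Condition 2 (every backdoor path blocked by {AlcoholUse}):
  P1: open — collider(s) AlcoholUse are conditioned on (or have a conditioned descendant) and no non-collider on the path is in the set.
  P2: blocked at chain node AlcoholUse ∈ conditioning set.
{AlcoholUse} does not satisfy the backdoor criterion.

No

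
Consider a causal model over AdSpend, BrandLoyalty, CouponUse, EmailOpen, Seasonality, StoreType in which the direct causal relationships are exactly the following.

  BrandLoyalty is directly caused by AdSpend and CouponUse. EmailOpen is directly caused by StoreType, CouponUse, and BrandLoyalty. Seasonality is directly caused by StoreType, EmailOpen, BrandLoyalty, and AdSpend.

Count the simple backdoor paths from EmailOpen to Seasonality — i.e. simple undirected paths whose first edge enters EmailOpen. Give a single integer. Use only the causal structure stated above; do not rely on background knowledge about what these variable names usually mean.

5

A backdoor path from EmailOpen to Seasonality is any simple undirected path whose first edge points into EmailOpen (i.e. leaves EmailOpen via a parent).
Parents of EmailOpen: {BrandLoyalty, CouponUse, StoreType}.
Enumerating:
  P1: EmailOpen <- CouponUse -> BrandLoyalty <- AdSpend -> Seasonality
  P2: EmailOpen <- CouponUse -> BrandLoyalty -> Seasonality
  P3: EmailOpen <- StoreType -> Seasonality
  P4: EmailOpen <- BrandLoyalty <- AdSpend -> Seasonality
  P5: EmailOpen <- BrandLoyalty -> Seasonality
That exhausts the simple backdoor paths. Count: 5.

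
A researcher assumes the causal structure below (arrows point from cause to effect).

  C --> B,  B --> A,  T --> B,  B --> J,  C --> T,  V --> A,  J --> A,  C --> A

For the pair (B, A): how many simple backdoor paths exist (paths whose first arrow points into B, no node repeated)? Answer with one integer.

A backdoor path from B to A is any simple undirected path whose first edge points into B (i.e. leaves B via a parent).
Parents of B: {C, T}.
Enumerating:
  P1: B <- C -> A
  P2: B <- T <- C -> A
That exhausts the simple backdoor paths. Count: 2.

2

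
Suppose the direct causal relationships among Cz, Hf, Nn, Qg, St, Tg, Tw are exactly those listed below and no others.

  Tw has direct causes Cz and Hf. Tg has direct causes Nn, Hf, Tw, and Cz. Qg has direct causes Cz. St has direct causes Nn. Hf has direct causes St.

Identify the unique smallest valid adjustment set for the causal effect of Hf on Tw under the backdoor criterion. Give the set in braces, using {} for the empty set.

{}

Variables eligible for adjustment (non-descendants of Hf, excluding Hf and Tw): {Cz, Nn, Qg, St}.
Backdoor paths from Hf to Tw:
  P1: Hf <- St <- Nn -> Tg <- Cz -> Tw
  P2: Hf <- St <- Nn -> Tg <- Tw
Each backdoor path contains an unconditioned collider, so every path is already blocked with the empty conditioning set:
  P1: blocked at collider Tg (neither it nor any descendant is in the conditioning set).
  P2: blocked at collider Tg (neither it nor any descendant is in the conditioning set).
The empty set is therefore the unique smallest valid set.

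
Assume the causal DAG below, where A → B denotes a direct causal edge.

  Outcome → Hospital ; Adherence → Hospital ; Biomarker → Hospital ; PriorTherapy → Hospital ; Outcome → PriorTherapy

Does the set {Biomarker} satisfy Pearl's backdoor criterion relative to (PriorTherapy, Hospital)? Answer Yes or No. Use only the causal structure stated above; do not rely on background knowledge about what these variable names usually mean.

Backdoor paths from PriorTherapy to Hospital (paths whose first edge points into PriorTherapy):
  P1: PriorTherapy <- Outcome -> Hospital
Condition 1 (no descendant of PriorTherapy in the set): holds — descendants of PriorTherapy are {Hospital}; none are in {Biomarker}.
Condition 2 (every backdoor path blocked by {Biomarker}):
  P1: open — no interior node is in the conditioning set.
{Biomarker} does not satisfy the backdoor criterion.

No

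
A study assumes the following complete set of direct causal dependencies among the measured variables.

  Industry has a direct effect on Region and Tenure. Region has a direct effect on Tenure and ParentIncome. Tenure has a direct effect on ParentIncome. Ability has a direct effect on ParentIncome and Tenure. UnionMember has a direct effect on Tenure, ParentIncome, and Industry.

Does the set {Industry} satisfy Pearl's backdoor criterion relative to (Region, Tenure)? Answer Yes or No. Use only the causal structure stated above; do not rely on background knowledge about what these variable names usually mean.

Backdoor paths from Region to Tenure (paths whose first edge points into Region):
  P1: Region <- Industry <- UnionMember -> Tenure
  P2: Region <- Industry <- UnionMember -> ParentIncome <- Ability -> Tenure
  P3: Region <- Industry <- UnionMember -> ParentIncome <- Tenure
  P4: Region <- Industry -> Tenure
Condition 1 (no descendant of Region in the set): holds — descendants of Region are {ParentIncome, Tenure}; none are in {Industry}.
Condition 2 (every backdoor path blocked by {Industry}):
  P1: blocked at chain node Industry ∈ conditioning set.
  P2: blocked at chain node Industry ∈ conditioning set.
  P3: blocked at chain node Industry ∈ conditioning set.
  P4: blocked at fork node Industry ∈ conditioning set.
{Industry} satisfies the backdoor criterion.

Yes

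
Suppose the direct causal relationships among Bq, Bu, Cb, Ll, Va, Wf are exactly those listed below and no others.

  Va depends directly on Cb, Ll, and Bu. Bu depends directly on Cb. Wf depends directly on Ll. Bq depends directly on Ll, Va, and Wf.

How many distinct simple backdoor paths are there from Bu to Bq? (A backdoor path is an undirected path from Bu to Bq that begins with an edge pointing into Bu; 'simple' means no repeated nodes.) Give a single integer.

A backdoor path from Bu to Bq is any simple undirected path whose first edge points into Bu (i.e. leaves Bu via a parent).
Parents of Bu: {Cb}.
Enumerating:
  P1: Bu <- Cb -> Va <- Ll -> Wf -> Bq
  P2: Bu <- Cb -> Va <- Ll -> Bq
  P3: Bu <- Cb -> Va -> Bq
That exhausts the simple backdoor paths. Count: 3.

3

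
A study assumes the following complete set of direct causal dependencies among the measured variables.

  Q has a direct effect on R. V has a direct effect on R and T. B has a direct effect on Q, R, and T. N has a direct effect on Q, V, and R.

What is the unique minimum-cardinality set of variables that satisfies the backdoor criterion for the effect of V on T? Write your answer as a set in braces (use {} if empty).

Variables eligible for adjustment (non-descendants of V, excluding V and T): {B, N, Q}.
Backdoor paths from V to T:
  P1: V <- N -> Q <- B -> T
  P2: V <- N -> Q -> R <- B -> T
  P3: V <- N -> R <- B -> T
  P4: V <- N -> R <- Q <- B -> T
Each backdoor path contains an unconditioned collider, so every path is already blocked with the empty conditioning set:
  P1: blocked at collider Q (neither it nor any descendant is in the conditioning set).
  P2: blocked at collider R (neither it nor any descendant is in the conditioning set).
  P3: blocked at collider R (neither it nor any descendant is in the conditioning set).
  P4: blocked at collider R (neither it nor any descendant is in the conditioning set).
The empty set is therefore the unique smallest valid set.

{}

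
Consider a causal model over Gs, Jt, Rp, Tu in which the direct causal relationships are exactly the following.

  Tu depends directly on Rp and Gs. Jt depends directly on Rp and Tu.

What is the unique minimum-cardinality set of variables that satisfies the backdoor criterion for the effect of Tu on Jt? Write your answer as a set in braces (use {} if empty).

{Rp}

Variables eligible for adjustment (non-descendants of Tu, excluding Tu and Jt): {Gs, Rp}.
Backdoor paths from Tu to Jt:
  P1: Tu <- Rp -> Jt
The empty set is not sufficient: P1 (Tu <- Rp -> Jt) has no collider blocking it and no conditioned non-collider, so it is open.
Try {Rp}:
  P1: blocked at fork node Rp ∈ conditioning set.
{Rp} contains no descendant of Tu and blocks every backdoor path.
No other singleton works — e.g. {Gs} leaves P1 open — so {Rp} is the unique smallest valid adjustment set.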